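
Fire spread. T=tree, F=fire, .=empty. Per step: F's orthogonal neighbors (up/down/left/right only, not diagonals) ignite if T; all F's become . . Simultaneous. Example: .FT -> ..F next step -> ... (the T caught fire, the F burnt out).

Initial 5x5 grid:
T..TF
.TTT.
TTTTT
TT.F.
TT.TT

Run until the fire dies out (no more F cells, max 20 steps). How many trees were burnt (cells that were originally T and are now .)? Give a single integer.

Step 1: +3 fires, +2 burnt (F count now 3)
Step 2: +4 fires, +3 burnt (F count now 4)
Step 3: +2 fires, +4 burnt (F count now 2)
Step 4: +3 fires, +2 burnt (F count now 3)
Step 5: +2 fires, +3 burnt (F count now 2)
Step 6: +1 fires, +2 burnt (F count now 1)
Step 7: +0 fires, +1 burnt (F count now 0)
Fire out after step 7
Initially T: 16, now '.': 24
Total burnt (originally-T cells now '.'): 15

Answer: 15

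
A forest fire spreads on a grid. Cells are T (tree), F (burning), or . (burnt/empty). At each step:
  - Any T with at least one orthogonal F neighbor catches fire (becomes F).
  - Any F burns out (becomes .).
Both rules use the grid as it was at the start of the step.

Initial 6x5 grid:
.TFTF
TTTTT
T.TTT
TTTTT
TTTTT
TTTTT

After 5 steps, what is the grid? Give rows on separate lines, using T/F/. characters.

Step 1: 4 trees catch fire, 2 burn out
  .F.F.
  TTFTF
  T.TTT
  TTTTT
  TTTTT
  TTTTT
Step 2: 4 trees catch fire, 4 burn out
  .....
  TF.F.
  T.FTF
  TTTTT
  TTTTT
  TTTTT
Step 3: 4 trees catch fire, 4 burn out
  .....
  F....
  T..F.
  TTFTF
  TTTTT
  TTTTT
Step 4: 5 trees catch fire, 4 burn out
  .....
  .....
  F....
  TF.F.
  TTFTF
  TTTTT
Step 5: 5 trees catch fire, 5 burn out
  .....
  .....
  .....
  F....
  TF.F.
  TTFTF

.....
.....
.....
F....
TF.F.
TTFTF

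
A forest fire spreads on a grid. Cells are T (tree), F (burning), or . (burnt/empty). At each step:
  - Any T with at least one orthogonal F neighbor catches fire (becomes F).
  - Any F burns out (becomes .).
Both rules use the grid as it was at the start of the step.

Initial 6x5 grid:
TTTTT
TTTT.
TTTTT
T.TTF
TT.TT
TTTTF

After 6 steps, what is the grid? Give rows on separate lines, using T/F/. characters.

Step 1: 4 trees catch fire, 2 burn out
  TTTTT
  TTTT.
  TTTTF
  T.TF.
  TT.TF
  TTTF.
Step 2: 4 trees catch fire, 4 burn out
  TTTTT
  TTTT.
  TTTF.
  T.F..
  TT.F.
  TTF..
Step 3: 3 trees catch fire, 4 burn out
  TTTTT
  TTTF.
  TTF..
  T....
  TT...
  TF...
Step 4: 5 trees catch fire, 3 burn out
  TTTFT
  TTF..
  TF...
  T....
  TF...
  F....
Step 5: 5 trees catch fire, 5 burn out
  TTF.F
  TF...
  F....
  T....
  F....
  .....
Step 6: 3 trees catch fire, 5 burn out
  TF...
  F....
  .....
  F....
  .....
  .....

TF...
F....
.....
F....
.....
.....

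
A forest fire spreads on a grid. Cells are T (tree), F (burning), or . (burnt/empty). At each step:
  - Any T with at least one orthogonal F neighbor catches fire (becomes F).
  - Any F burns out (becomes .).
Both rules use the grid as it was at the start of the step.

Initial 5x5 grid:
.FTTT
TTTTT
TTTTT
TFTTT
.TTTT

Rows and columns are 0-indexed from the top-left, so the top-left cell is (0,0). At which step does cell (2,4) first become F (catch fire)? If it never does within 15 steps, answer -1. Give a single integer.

Step 1: cell (2,4)='T' (+6 fires, +2 burnt)
Step 2: cell (2,4)='T' (+7 fires, +6 burnt)
Step 3: cell (2,4)='T' (+5 fires, +7 burnt)
Step 4: cell (2,4)='F' (+3 fires, +5 burnt)
  -> target ignites at step 4
Step 5: cell (2,4)='.' (+0 fires, +3 burnt)
  fire out at step 5

4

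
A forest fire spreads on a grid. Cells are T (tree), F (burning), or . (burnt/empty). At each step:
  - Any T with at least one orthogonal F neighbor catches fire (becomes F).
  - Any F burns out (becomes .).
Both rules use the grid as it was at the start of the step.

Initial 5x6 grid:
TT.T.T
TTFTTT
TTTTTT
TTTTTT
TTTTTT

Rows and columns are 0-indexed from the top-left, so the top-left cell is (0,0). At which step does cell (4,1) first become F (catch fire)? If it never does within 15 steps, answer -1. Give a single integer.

Step 1: cell (4,1)='T' (+3 fires, +1 burnt)
Step 2: cell (4,1)='T' (+7 fires, +3 burnt)
Step 3: cell (4,1)='T' (+7 fires, +7 burnt)
Step 4: cell (4,1)='F' (+6 fires, +7 burnt)
  -> target ignites at step 4
Step 5: cell (4,1)='.' (+3 fires, +6 burnt)
Step 6: cell (4,1)='.' (+1 fires, +3 burnt)
Step 7: cell (4,1)='.' (+0 fires, +1 burnt)
  fire out at step 7

4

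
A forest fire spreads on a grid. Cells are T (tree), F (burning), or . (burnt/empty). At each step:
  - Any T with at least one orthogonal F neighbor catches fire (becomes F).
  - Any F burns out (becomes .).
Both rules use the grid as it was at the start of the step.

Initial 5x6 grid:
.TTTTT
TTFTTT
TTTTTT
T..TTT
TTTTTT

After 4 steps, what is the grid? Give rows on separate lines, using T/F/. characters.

Step 1: 4 trees catch fire, 1 burn out
  .TFTTT
  TF.FTT
  TTFTTT
  T..TTT
  TTTTTT
Step 2: 6 trees catch fire, 4 burn out
  .F.FTT
  F...FT
  TF.FTT
  T..TTT
  TTTTTT
Step 3: 5 trees catch fire, 6 burn out
  ....FT
  .....F
  F...FT
  T..FTT
  TTTTTT
Step 4: 5 trees catch fire, 5 burn out
  .....F
  ......
  .....F
  F...FT
  TTTFTT

.....F
......
.....F
F...FT
TTTFTT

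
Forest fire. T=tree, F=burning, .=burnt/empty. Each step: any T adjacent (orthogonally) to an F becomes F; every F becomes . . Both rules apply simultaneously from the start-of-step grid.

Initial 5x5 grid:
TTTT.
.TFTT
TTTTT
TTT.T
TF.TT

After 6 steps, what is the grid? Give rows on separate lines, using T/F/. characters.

Step 1: 6 trees catch fire, 2 burn out
  TTFT.
  .F.FT
  TTFTT
  TFT.T
  F..TT
Step 2: 7 trees catch fire, 6 burn out
  TF.F.
  ....F
  TF.FT
  F.F.T
  ...TT
Step 3: 3 trees catch fire, 7 burn out
  F....
  .....
  F...F
  ....T
  ...TT
Step 4: 1 trees catch fire, 3 burn out
  .....
  .....
  .....
  ....F
  ...TT
Step 5: 1 trees catch fire, 1 burn out
  .....
  .....
  .....
  .....
  ...TF
Step 6: 1 trees catch fire, 1 burn out
  .....
  .....
  .....
  .....
  ...F.

.....
.....
.....
.....
...F.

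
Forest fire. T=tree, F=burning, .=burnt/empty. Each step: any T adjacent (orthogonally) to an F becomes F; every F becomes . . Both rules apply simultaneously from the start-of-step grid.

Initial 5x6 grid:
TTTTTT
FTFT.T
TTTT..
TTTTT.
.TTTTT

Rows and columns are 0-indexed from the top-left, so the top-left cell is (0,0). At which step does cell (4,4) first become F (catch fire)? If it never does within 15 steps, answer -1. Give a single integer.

Step 1: cell (4,4)='T' (+6 fires, +2 burnt)
Step 2: cell (4,4)='T' (+6 fires, +6 burnt)
Step 3: cell (4,4)='T' (+4 fires, +6 burnt)
Step 4: cell (4,4)='T' (+4 fires, +4 burnt)
Step 5: cell (4,4)='F' (+2 fires, +4 burnt)
  -> target ignites at step 5
Step 6: cell (4,4)='.' (+1 fires, +2 burnt)
Step 7: cell (4,4)='.' (+0 fires, +1 burnt)
  fire out at step 7

5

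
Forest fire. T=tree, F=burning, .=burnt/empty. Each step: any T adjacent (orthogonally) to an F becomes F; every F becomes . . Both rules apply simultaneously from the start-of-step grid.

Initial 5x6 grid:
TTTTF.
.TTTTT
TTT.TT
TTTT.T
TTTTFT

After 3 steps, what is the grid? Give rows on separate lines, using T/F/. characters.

Step 1: 4 trees catch fire, 2 burn out
  TTTF..
  .TTTFT
  TTT.TT
  TTTT.T
  TTTF.F
Step 2: 7 trees catch fire, 4 burn out
  TTF...
  .TTF.F
  TTT.FT
  TTTF.F
  TTF...
Step 3: 5 trees catch fire, 7 burn out
  TF....
  .TF...
  TTT..F
  TTF...
  TF....

TF....
.TF...
TTT..F
TTF...
TF....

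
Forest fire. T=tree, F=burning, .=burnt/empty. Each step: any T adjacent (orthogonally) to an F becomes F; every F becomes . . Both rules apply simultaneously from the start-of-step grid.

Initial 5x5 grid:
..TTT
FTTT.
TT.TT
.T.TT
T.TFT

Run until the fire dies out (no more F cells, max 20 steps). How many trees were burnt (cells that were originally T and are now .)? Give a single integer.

Answer: 15

Derivation:
Step 1: +5 fires, +2 burnt (F count now 5)
Step 2: +4 fires, +5 burnt (F count now 4)
Step 3: +4 fires, +4 burnt (F count now 4)
Step 4: +1 fires, +4 burnt (F count now 1)
Step 5: +1 fires, +1 burnt (F count now 1)
Step 6: +0 fires, +1 burnt (F count now 0)
Fire out after step 6
Initially T: 16, now '.': 24
Total burnt (originally-T cells now '.'): 15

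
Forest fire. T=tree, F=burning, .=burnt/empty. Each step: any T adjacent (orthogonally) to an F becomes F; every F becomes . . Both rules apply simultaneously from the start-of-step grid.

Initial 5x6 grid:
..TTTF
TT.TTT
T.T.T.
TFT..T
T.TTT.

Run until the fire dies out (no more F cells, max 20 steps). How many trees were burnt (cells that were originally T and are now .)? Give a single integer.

Step 1: +4 fires, +2 burnt (F count now 4)
Step 2: +6 fires, +4 burnt (F count now 6)
Step 3: +5 fires, +6 burnt (F count now 5)
Step 4: +2 fires, +5 burnt (F count now 2)
Step 5: +0 fires, +2 burnt (F count now 0)
Fire out after step 5
Initially T: 18, now '.': 29
Total burnt (originally-T cells now '.'): 17

Answer: 17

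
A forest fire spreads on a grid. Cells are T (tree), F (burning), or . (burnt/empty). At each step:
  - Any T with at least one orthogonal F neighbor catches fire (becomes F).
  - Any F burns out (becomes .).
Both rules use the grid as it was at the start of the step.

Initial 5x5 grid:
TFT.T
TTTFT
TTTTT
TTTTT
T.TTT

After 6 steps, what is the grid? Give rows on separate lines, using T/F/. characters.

Step 1: 6 trees catch fire, 2 burn out
  F.F.T
  TFF.F
  TTTFT
  TTTTT
  T.TTT
Step 2: 6 trees catch fire, 6 burn out
  ....F
  F....
  TFF.F
  TTTFT
  T.TTT
Step 3: 5 trees catch fire, 6 burn out
  .....
  .....
  F....
  TFF.F
  T.TFT
Step 4: 3 trees catch fire, 5 burn out
  .....
  .....
  .....
  F....
  T.F.F
Step 5: 1 trees catch fire, 3 burn out
  .....
  .....
  .....
  .....
  F....
Step 6: 0 trees catch fire, 1 burn out
  .....
  .....
  .....
  .....
  .....

.....
.....
.....
.....
.....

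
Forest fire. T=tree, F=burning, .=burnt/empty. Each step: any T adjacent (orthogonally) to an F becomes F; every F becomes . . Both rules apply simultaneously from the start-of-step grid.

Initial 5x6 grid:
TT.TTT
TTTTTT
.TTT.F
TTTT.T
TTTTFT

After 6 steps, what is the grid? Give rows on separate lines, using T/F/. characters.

Step 1: 4 trees catch fire, 2 burn out
  TT.TTT
  TTTTTF
  .TTT..
  TTTT.F
  TTTF.F
Step 2: 4 trees catch fire, 4 burn out
  TT.TTF
  TTTTF.
  .TTT..
  TTTF..
  TTF...
Step 3: 5 trees catch fire, 4 burn out
  TT.TF.
  TTTF..
  .TTF..
  TTF...
  TF....
Step 4: 5 trees catch fire, 5 burn out
  TT.F..
  TTF...
  .TF...
  TF....
  F.....
Step 5: 3 trees catch fire, 5 burn out
  TT....
  TF....
  .F....
  F.....
  ......
Step 6: 2 trees catch fire, 3 burn out
  TF....
  F.....
  ......
  ......
  ......

TF....
F.....
......
......
......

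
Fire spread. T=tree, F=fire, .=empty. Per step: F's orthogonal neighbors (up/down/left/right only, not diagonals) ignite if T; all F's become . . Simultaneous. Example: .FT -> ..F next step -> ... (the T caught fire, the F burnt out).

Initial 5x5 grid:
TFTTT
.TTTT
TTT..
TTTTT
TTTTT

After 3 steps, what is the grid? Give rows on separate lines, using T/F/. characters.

Step 1: 3 trees catch fire, 1 burn out
  F.FTT
  .FTTT
  TTT..
  TTTTT
  TTTTT
Step 2: 3 trees catch fire, 3 burn out
  ...FT
  ..FTT
  TFT..
  TTTTT
  TTTTT
Step 3: 5 trees catch fire, 3 burn out
  ....F
  ...FT
  F.F..
  TFTTT
  TTTTT

....F
...FT
F.F..
TFTTT
TTTTT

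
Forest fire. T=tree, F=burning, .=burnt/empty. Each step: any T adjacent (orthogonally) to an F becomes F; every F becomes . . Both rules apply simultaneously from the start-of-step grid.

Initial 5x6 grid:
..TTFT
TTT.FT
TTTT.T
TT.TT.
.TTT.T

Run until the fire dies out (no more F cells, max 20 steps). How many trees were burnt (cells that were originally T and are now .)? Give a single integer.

Answer: 19

Derivation:
Step 1: +3 fires, +2 burnt (F count now 3)
Step 2: +2 fires, +3 burnt (F count now 2)
Step 3: +1 fires, +2 burnt (F count now 1)
Step 4: +2 fires, +1 burnt (F count now 2)
Step 5: +3 fires, +2 burnt (F count now 3)
Step 6: +3 fires, +3 burnt (F count now 3)
Step 7: +4 fires, +3 burnt (F count now 4)
Step 8: +1 fires, +4 burnt (F count now 1)
Step 9: +0 fires, +1 burnt (F count now 0)
Fire out after step 9
Initially T: 20, now '.': 29
Total burnt (originally-T cells now '.'): 19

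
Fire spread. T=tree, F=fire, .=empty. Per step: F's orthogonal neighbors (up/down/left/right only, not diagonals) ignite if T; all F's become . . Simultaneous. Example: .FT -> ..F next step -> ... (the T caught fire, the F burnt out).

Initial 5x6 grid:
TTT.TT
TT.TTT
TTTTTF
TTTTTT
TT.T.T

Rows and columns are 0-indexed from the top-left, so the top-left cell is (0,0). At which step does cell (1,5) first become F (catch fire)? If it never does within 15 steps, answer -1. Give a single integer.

Step 1: cell (1,5)='F' (+3 fires, +1 burnt)
  -> target ignites at step 1
Step 2: cell (1,5)='.' (+5 fires, +3 burnt)
Step 3: cell (1,5)='.' (+4 fires, +5 burnt)
Step 4: cell (1,5)='.' (+3 fires, +4 burnt)
Step 5: cell (1,5)='.' (+3 fires, +3 burnt)
Step 6: cell (1,5)='.' (+4 fires, +3 burnt)
Step 7: cell (1,5)='.' (+3 fires, +4 burnt)
Step 8: cell (1,5)='.' (+0 fires, +3 burnt)
  fire out at step 8

1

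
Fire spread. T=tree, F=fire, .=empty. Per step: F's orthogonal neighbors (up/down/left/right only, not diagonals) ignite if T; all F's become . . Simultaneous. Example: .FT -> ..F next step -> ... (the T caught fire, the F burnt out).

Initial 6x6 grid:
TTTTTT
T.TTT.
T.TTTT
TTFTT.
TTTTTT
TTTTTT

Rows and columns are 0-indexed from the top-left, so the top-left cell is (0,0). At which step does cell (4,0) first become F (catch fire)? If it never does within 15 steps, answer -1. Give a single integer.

Step 1: cell (4,0)='T' (+4 fires, +1 burnt)
Step 2: cell (4,0)='T' (+7 fires, +4 burnt)
Step 3: cell (4,0)='F' (+8 fires, +7 burnt)
  -> target ignites at step 3
Step 4: cell (4,0)='.' (+8 fires, +8 burnt)
Step 5: cell (4,0)='.' (+3 fires, +8 burnt)
Step 6: cell (4,0)='.' (+1 fires, +3 burnt)
Step 7: cell (4,0)='.' (+0 fires, +1 burnt)
  fire out at step 7

3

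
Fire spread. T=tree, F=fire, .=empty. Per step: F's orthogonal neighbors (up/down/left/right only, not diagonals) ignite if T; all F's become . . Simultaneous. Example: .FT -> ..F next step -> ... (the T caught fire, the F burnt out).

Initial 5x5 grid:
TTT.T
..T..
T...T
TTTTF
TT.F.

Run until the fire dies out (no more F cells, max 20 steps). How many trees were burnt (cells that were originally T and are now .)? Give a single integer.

Answer: 8

Derivation:
Step 1: +2 fires, +2 burnt (F count now 2)
Step 2: +1 fires, +2 burnt (F count now 1)
Step 3: +1 fires, +1 burnt (F count now 1)
Step 4: +2 fires, +1 burnt (F count now 2)
Step 5: +2 fires, +2 burnt (F count now 2)
Step 6: +0 fires, +2 burnt (F count now 0)
Fire out after step 6
Initially T: 13, now '.': 20
Total burnt (originally-T cells now '.'): 8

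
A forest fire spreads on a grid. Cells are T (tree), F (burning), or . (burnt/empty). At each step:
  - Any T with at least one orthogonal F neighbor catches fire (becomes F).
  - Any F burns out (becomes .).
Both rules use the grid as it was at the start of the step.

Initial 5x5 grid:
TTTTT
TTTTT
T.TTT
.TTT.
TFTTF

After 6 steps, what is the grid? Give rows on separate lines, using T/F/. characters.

Step 1: 4 trees catch fire, 2 burn out
  TTTTT
  TTTTT
  T.TTT
  .FTT.
  F.FF.
Step 2: 2 trees catch fire, 4 burn out
  TTTTT
  TTTTT
  T.TTT
  ..FF.
  .....
Step 3: 2 trees catch fire, 2 burn out
  TTTTT
  TTTTT
  T.FFT
  .....
  .....
Step 4: 3 trees catch fire, 2 burn out
  TTTTT
  TTFFT
  T...F
  .....
  .....
Step 5: 4 trees catch fire, 3 burn out
  TTFFT
  TF..F
  T....
  .....
  .....
Step 6: 3 trees catch fire, 4 burn out
  TF..F
  F....
  T....
  .....
  .....

TF..F
F....
T....
.....
.....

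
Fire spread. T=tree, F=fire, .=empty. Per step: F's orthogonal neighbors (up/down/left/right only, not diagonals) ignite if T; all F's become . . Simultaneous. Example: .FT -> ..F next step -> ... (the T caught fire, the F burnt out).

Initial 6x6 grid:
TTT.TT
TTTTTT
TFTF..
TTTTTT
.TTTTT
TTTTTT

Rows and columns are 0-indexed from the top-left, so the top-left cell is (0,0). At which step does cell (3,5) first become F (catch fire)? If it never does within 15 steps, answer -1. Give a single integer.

Step 1: cell (3,5)='T' (+6 fires, +2 burnt)
Step 2: cell (3,5)='T' (+9 fires, +6 burnt)
Step 3: cell (3,5)='F' (+9 fires, +9 burnt)
  -> target ignites at step 3
Step 4: cell (3,5)='.' (+5 fires, +9 burnt)
Step 5: cell (3,5)='.' (+1 fires, +5 burnt)
Step 6: cell (3,5)='.' (+0 fires, +1 burnt)
  fire out at step 6

3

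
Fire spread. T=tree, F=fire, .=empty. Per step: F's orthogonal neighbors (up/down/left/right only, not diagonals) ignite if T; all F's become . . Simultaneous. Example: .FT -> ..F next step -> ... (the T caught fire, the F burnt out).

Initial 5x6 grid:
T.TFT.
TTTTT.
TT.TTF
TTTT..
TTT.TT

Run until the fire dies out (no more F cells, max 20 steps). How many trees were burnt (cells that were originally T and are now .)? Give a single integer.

Step 1: +4 fires, +2 burnt (F count now 4)
Step 2: +3 fires, +4 burnt (F count now 3)
Step 3: +2 fires, +3 burnt (F count now 2)
Step 4: +3 fires, +2 burnt (F count now 3)
Step 5: +4 fires, +3 burnt (F count now 4)
Step 6: +2 fires, +4 burnt (F count now 2)
Step 7: +1 fires, +2 burnt (F count now 1)
Step 8: +0 fires, +1 burnt (F count now 0)
Fire out after step 8
Initially T: 21, now '.': 28
Total burnt (originally-T cells now '.'): 19

Answer: 19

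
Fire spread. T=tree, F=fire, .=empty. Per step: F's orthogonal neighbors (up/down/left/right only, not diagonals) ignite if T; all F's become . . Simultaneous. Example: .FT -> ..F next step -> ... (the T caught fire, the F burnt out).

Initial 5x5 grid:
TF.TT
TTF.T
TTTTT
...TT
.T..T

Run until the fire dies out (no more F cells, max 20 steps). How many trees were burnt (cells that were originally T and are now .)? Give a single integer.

Step 1: +3 fires, +2 burnt (F count now 3)
Step 2: +3 fires, +3 burnt (F count now 3)
Step 3: +3 fires, +3 burnt (F count now 3)
Step 4: +2 fires, +3 burnt (F count now 2)
Step 5: +2 fires, +2 burnt (F count now 2)
Step 6: +1 fires, +2 burnt (F count now 1)
Step 7: +0 fires, +1 burnt (F count now 0)
Fire out after step 7
Initially T: 15, now '.': 24
Total burnt (originally-T cells now '.'): 14

Answer: 14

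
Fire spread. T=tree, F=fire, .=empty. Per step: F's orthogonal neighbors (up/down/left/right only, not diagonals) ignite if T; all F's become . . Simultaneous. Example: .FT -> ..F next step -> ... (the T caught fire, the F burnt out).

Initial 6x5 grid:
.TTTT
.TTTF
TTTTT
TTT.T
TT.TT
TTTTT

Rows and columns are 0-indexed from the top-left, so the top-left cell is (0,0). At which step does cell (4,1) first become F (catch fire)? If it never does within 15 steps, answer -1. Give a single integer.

Step 1: cell (4,1)='T' (+3 fires, +1 burnt)
Step 2: cell (4,1)='T' (+4 fires, +3 burnt)
Step 3: cell (4,1)='T' (+4 fires, +4 burnt)
Step 4: cell (4,1)='T' (+5 fires, +4 burnt)
Step 5: cell (4,1)='T' (+3 fires, +5 burnt)
Step 6: cell (4,1)='F' (+3 fires, +3 burnt)
  -> target ignites at step 6
Step 7: cell (4,1)='.' (+2 fires, +3 burnt)
Step 8: cell (4,1)='.' (+1 fires, +2 burnt)
Step 9: cell (4,1)='.' (+0 fires, +1 burnt)
  fire out at step 9

6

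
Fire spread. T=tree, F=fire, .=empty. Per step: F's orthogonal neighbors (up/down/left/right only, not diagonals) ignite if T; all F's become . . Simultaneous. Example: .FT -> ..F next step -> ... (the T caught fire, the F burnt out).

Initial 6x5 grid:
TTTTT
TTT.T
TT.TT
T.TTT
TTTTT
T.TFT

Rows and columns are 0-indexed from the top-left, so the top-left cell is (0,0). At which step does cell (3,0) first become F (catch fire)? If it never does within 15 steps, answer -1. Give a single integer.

Step 1: cell (3,0)='T' (+3 fires, +1 burnt)
Step 2: cell (3,0)='T' (+3 fires, +3 burnt)
Step 3: cell (3,0)='T' (+4 fires, +3 burnt)
Step 4: cell (3,0)='T' (+2 fires, +4 burnt)
Step 5: cell (3,0)='F' (+3 fires, +2 burnt)
  -> target ignites at step 5
Step 6: cell (3,0)='.' (+2 fires, +3 burnt)
Step 7: cell (3,0)='.' (+3 fires, +2 burnt)
Step 8: cell (3,0)='.' (+3 fires, +3 burnt)
Step 9: cell (3,0)='.' (+2 fires, +3 burnt)
Step 10: cell (3,0)='.' (+0 fires, +2 burnt)
  fire out at step 10

5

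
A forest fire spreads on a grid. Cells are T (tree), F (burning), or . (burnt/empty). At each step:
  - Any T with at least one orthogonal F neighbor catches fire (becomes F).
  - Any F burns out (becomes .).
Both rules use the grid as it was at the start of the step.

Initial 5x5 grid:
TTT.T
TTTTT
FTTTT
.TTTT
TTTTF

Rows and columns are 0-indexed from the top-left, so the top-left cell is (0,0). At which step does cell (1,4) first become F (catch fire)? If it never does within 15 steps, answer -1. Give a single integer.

Step 1: cell (1,4)='T' (+4 fires, +2 burnt)
Step 2: cell (1,4)='T' (+7 fires, +4 burnt)
Step 3: cell (1,4)='F' (+6 fires, +7 burnt)
  -> target ignites at step 3
Step 4: cell (1,4)='.' (+4 fires, +6 burnt)
Step 5: cell (1,4)='.' (+0 fires, +4 burnt)
  fire out at step 5

3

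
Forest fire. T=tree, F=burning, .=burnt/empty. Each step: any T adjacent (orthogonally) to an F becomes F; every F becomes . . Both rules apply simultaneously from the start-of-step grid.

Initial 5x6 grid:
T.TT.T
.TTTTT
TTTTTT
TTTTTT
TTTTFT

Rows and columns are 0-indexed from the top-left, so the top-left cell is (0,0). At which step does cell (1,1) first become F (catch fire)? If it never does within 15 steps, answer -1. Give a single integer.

Step 1: cell (1,1)='T' (+3 fires, +1 burnt)
Step 2: cell (1,1)='T' (+4 fires, +3 burnt)
Step 3: cell (1,1)='T' (+5 fires, +4 burnt)
Step 4: cell (1,1)='T' (+5 fires, +5 burnt)
Step 5: cell (1,1)='T' (+5 fires, +5 burnt)
Step 6: cell (1,1)='F' (+3 fires, +5 burnt)
  -> target ignites at step 6
Step 7: cell (1,1)='.' (+0 fires, +3 burnt)
  fire out at step 7

6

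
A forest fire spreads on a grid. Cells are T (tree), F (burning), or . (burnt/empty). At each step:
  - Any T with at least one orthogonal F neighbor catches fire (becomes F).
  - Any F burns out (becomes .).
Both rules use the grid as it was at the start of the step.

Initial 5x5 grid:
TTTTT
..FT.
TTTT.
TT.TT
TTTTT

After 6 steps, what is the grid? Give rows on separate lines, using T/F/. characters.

Step 1: 3 trees catch fire, 1 burn out
  TTFTT
  ...F.
  TTFT.
  TT.TT
  TTTTT
Step 2: 4 trees catch fire, 3 burn out
  TF.FT
  .....
  TF.F.
  TT.TT
  TTTTT
Step 3: 5 trees catch fire, 4 burn out
  F...F
  .....
  F....
  TF.FT
  TTTTT
Step 4: 4 trees catch fire, 5 burn out
  .....
  .....
  .....
  F...F
  TFTFT
Step 5: 3 trees catch fire, 4 burn out
  .....
  .....
  .....
  .....
  F.F.F
Step 6: 0 trees catch fire, 3 burn out
  .....
  .....
  .....
  .....
  .....

.....
.....
.....
.....
.....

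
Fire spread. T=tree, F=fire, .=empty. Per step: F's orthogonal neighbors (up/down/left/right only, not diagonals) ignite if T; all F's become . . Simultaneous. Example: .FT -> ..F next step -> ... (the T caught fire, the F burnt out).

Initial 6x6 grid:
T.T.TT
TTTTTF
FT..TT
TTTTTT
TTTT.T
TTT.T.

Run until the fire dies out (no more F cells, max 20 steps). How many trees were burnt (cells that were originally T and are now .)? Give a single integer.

Step 1: +6 fires, +2 burnt (F count now 6)
Step 2: +8 fires, +6 burnt (F count now 8)
Step 3: +6 fires, +8 burnt (F count now 6)
Step 4: +4 fires, +6 burnt (F count now 4)
Step 5: +2 fires, +4 burnt (F count now 2)
Step 6: +0 fires, +2 burnt (F count now 0)
Fire out after step 6
Initially T: 27, now '.': 35
Total burnt (originally-T cells now '.'): 26

Answer: 26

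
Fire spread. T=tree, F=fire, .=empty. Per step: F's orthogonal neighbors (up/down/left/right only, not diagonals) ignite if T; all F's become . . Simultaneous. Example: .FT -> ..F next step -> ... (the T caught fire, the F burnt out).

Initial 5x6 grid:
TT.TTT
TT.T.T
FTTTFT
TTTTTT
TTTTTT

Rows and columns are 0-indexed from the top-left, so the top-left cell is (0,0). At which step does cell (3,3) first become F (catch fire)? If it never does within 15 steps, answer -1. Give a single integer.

Step 1: cell (3,3)='T' (+6 fires, +2 burnt)
Step 2: cell (3,3)='F' (+10 fires, +6 burnt)
  -> target ignites at step 2
Step 3: cell (3,3)='.' (+7 fires, +10 burnt)
Step 4: cell (3,3)='.' (+2 fires, +7 burnt)
Step 5: cell (3,3)='.' (+0 fires, +2 burnt)
  fire out at step 5

2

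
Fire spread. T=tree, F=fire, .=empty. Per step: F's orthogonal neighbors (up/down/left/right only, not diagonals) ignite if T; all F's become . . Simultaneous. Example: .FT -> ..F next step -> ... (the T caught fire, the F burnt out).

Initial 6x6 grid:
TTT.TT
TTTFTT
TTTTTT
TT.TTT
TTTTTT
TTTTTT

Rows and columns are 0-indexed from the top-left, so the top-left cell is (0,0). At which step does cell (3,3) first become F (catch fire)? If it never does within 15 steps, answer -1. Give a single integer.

Step 1: cell (3,3)='T' (+3 fires, +1 burnt)
Step 2: cell (3,3)='F' (+7 fires, +3 burnt)
  -> target ignites at step 2
Step 3: cell (3,3)='.' (+7 fires, +7 burnt)
Step 4: cell (3,3)='.' (+7 fires, +7 burnt)
Step 5: cell (3,3)='.' (+5 fires, +7 burnt)
Step 6: cell (3,3)='.' (+3 fires, +5 burnt)
Step 7: cell (3,3)='.' (+1 fires, +3 burnt)
Step 8: cell (3,3)='.' (+0 fires, +1 burnt)
  fire out at step 8

2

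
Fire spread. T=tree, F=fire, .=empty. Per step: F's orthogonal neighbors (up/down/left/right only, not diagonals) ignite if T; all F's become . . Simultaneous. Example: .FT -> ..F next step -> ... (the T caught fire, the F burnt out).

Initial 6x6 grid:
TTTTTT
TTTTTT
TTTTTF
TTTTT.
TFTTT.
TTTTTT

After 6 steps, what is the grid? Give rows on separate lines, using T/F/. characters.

Step 1: 6 trees catch fire, 2 burn out
  TTTTTT
  TTTTTF
  TTTTF.
  TFTTT.
  F.FTT.
  TFTTTT
Step 2: 10 trees catch fire, 6 burn out
  TTTTTF
  TTTTF.
  TFTF..
  F.FTF.
  ...FT.
  F.FTTT
Step 3: 8 trees catch fire, 10 burn out
  TTTTF.
  TFTF..
  F.F...
  ...F..
  ....F.
  ...FTT
Step 4: 5 trees catch fire, 8 burn out
  TFTF..
  F.F...
  ......
  ......
  ......
  ....FT
Step 5: 3 trees catch fire, 5 burn out
  F.F...
  ......
  ......
  ......
  ......
  .....F
Step 6: 0 trees catch fire, 3 burn out
  ......
  ......
  ......
  ......
  ......
  ......

......
......
......
......
......
......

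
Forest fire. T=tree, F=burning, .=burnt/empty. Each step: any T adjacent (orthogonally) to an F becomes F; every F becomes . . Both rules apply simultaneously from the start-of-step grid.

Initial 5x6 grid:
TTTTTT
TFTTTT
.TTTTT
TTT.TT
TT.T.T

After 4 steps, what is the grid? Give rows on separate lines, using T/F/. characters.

Step 1: 4 trees catch fire, 1 burn out
  TFTTTT
  F.FTTT
  .FTTTT
  TTT.TT
  TT.T.T
Step 2: 5 trees catch fire, 4 burn out
  F.FTTT
  ...FTT
  ..FTTT
  TFT.TT
  TT.T.T
Step 3: 6 trees catch fire, 5 burn out
  ...FTT
  ....FT
  ...FTT
  F.F.TT
  TF.T.T
Step 4: 4 trees catch fire, 6 burn out
  ....FT
  .....F
  ....FT
  ....TT
  F..T.T

....FT
.....F
....FT
....TT
F..T.T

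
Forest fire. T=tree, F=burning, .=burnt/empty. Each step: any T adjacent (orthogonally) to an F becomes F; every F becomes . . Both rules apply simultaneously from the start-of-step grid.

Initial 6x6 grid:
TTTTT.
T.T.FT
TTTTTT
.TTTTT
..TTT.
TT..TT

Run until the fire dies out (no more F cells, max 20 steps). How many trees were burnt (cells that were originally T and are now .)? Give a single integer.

Step 1: +3 fires, +1 burnt (F count now 3)
Step 2: +4 fires, +3 burnt (F count now 4)
Step 3: +5 fires, +4 burnt (F count now 5)
Step 4: +6 fires, +5 burnt (F count now 6)
Step 5: +5 fires, +6 burnt (F count now 5)
Step 6: +1 fires, +5 burnt (F count now 1)
Step 7: +0 fires, +1 burnt (F count now 0)
Fire out after step 7
Initially T: 26, now '.': 34
Total burnt (originally-T cells now '.'): 24

Answer: 24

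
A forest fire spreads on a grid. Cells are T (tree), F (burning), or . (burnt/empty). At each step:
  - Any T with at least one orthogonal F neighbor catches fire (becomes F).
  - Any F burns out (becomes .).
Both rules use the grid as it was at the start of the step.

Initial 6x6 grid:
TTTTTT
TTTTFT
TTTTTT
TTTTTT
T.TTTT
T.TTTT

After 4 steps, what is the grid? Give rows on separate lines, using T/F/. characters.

Step 1: 4 trees catch fire, 1 burn out
  TTTTFT
  TTTF.F
  TTTTFT
  TTTTTT
  T.TTTT
  T.TTTT
Step 2: 6 trees catch fire, 4 burn out
  TTTF.F
  TTF...
  TTTF.F
  TTTTFT
  T.TTTT
  T.TTTT
Step 3: 6 trees catch fire, 6 burn out
  TTF...
  TF....
  TTF...
  TTTF.F
  T.TTFT
  T.TTTT
Step 4: 7 trees catch fire, 6 burn out
  TF....
  F.....
  TF....
  TTF...
  T.TF.F
  T.TTFT

TF....
F.....
TF....
TTF...
T.TF.F
T.TTFT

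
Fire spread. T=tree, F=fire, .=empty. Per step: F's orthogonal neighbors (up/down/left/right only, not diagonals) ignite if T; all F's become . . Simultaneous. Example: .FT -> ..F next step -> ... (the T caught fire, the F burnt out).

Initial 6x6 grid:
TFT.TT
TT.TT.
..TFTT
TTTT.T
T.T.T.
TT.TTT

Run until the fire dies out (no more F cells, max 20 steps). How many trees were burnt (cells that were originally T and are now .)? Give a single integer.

Step 1: +7 fires, +2 burnt (F count now 7)
Step 2: +4 fires, +7 burnt (F count now 4)
Step 3: +4 fires, +4 burnt (F count now 4)
Step 4: +2 fires, +4 burnt (F count now 2)
Step 5: +1 fires, +2 burnt (F count now 1)
Step 6: +1 fires, +1 burnt (F count now 1)
Step 7: +1 fires, +1 burnt (F count now 1)
Step 8: +0 fires, +1 burnt (F count now 0)
Fire out after step 8
Initially T: 24, now '.': 32
Total burnt (originally-T cells now '.'): 20

Answer: 20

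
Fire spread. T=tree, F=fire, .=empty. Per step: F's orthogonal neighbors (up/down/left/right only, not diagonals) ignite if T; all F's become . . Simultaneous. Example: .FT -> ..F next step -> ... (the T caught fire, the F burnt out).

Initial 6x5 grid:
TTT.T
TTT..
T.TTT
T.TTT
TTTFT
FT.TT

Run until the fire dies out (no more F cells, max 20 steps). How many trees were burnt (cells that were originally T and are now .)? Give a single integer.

Step 1: +6 fires, +2 burnt (F count now 6)
Step 2: +6 fires, +6 burnt (F count now 6)
Step 3: +3 fires, +6 burnt (F count now 3)
Step 4: +2 fires, +3 burnt (F count now 2)
Step 5: +3 fires, +2 burnt (F count now 3)
Step 6: +1 fires, +3 burnt (F count now 1)
Step 7: +0 fires, +1 burnt (F count now 0)
Fire out after step 7
Initially T: 22, now '.': 29
Total burnt (originally-T cells now '.'): 21

Answer: 21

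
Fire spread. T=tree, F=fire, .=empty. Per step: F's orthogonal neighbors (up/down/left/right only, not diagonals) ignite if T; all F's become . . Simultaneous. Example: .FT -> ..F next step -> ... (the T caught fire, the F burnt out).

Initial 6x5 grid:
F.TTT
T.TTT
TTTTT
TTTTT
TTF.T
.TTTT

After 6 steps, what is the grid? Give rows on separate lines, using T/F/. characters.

Step 1: 4 trees catch fire, 2 burn out
  ..TTT
  F.TTT
  TTTTT
  TTFTT
  TF..T
  .TFTT
Step 2: 7 trees catch fire, 4 burn out
  ..TTT
  ..TTT
  FTFTT
  TF.FT
  F...T
  .F.FT
Step 3: 6 trees catch fire, 7 burn out
  ..TTT
  ..FTT
  .F.FT
  F...F
  ....T
  ....F
Step 4: 4 trees catch fire, 6 burn out
  ..FTT
  ...FT
  ....F
  .....
  ....F
  .....
Step 5: 2 trees catch fire, 4 burn out
  ...FT
  ....F
  .....
  .....
  .....
  .....
Step 6: 1 trees catch fire, 2 burn out
  ....F
  .....
  .....
  .....
  .....
  .....

....F
.....
.....
.....
.....
.....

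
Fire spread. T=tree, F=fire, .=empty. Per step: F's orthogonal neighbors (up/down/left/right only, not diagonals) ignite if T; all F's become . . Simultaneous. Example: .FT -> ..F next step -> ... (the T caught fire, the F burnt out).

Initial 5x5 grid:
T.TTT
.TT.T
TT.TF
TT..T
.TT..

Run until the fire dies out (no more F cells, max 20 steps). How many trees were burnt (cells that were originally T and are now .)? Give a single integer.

Answer: 14

Derivation:
Step 1: +3 fires, +1 burnt (F count now 3)
Step 2: +1 fires, +3 burnt (F count now 1)
Step 3: +1 fires, +1 burnt (F count now 1)
Step 4: +1 fires, +1 burnt (F count now 1)
Step 5: +1 fires, +1 burnt (F count now 1)
Step 6: +1 fires, +1 burnt (F count now 1)
Step 7: +1 fires, +1 burnt (F count now 1)
Step 8: +2 fires, +1 burnt (F count now 2)
Step 9: +2 fires, +2 burnt (F count now 2)
Step 10: +1 fires, +2 burnt (F count now 1)
Step 11: +0 fires, +1 burnt (F count now 0)
Fire out after step 11
Initially T: 15, now '.': 24
Total burnt (originally-T cells now '.'): 14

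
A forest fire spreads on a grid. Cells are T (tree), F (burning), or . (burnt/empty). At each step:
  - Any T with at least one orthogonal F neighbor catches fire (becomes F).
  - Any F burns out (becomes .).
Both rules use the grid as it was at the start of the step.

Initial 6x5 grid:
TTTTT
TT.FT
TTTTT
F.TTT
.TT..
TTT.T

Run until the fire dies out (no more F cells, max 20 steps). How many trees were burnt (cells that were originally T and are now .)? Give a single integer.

Step 1: +4 fires, +2 burnt (F count now 4)
Step 2: +7 fires, +4 burnt (F count now 7)
Step 3: +5 fires, +7 burnt (F count now 5)
Step 4: +1 fires, +5 burnt (F count now 1)
Step 5: +2 fires, +1 burnt (F count now 2)
Step 6: +1 fires, +2 burnt (F count now 1)
Step 7: +1 fires, +1 burnt (F count now 1)
Step 8: +0 fires, +1 burnt (F count now 0)
Fire out after step 8
Initially T: 22, now '.': 29
Total burnt (originally-T cells now '.'): 21

Answer: 21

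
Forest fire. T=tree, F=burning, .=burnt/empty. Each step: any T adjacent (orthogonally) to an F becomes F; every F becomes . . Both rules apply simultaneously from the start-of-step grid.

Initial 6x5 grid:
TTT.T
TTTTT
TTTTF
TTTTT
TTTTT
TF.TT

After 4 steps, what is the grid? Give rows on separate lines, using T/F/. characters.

Step 1: 5 trees catch fire, 2 burn out
  TTT.T
  TTTTF
  TTTF.
  TTTTF
  TFTTT
  F..TT
Step 2: 8 trees catch fire, 5 burn out
  TTT.F
  TTTF.
  TTF..
  TFTF.
  F.FTF
  ...TT
Step 3: 6 trees catch fire, 8 burn out
  TTT..
  TTF..
  TF...
  F.F..
  ...F.
  ...TF
Step 4: 4 trees catch fire, 6 burn out
  TTF..
  TF...
  F....
  .....
  .....
  ...F.

TTF..
TF...
F....
.....
.....
...F.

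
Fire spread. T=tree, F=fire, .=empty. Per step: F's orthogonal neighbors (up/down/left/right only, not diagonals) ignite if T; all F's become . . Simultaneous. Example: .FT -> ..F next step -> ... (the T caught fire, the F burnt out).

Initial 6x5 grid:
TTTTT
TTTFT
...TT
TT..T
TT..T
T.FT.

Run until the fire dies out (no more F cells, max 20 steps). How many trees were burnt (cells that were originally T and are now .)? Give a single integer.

Step 1: +5 fires, +2 burnt (F count now 5)
Step 2: +4 fires, +5 burnt (F count now 4)
Step 3: +3 fires, +4 burnt (F count now 3)
Step 4: +2 fires, +3 burnt (F count now 2)
Step 5: +0 fires, +2 burnt (F count now 0)
Fire out after step 5
Initially T: 19, now '.': 25
Total burnt (originally-T cells now '.'): 14

Answer: 14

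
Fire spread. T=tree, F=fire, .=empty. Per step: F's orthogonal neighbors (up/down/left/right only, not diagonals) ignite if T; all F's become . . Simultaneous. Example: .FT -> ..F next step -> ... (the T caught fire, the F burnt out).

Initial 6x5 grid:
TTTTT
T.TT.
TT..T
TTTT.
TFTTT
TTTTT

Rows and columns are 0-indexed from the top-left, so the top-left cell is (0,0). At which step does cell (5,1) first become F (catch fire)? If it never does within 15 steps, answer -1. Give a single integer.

Step 1: cell (5,1)='F' (+4 fires, +1 burnt)
  -> target ignites at step 1
Step 2: cell (5,1)='.' (+6 fires, +4 burnt)
Step 3: cell (5,1)='.' (+4 fires, +6 burnt)
Step 4: cell (5,1)='.' (+2 fires, +4 burnt)
Step 5: cell (5,1)='.' (+1 fires, +2 burnt)
Step 6: cell (5,1)='.' (+1 fires, +1 burnt)
Step 7: cell (5,1)='.' (+1 fires, +1 burnt)
Step 8: cell (5,1)='.' (+2 fires, +1 burnt)
Step 9: cell (5,1)='.' (+2 fires, +2 burnt)
Step 10: cell (5,1)='.' (+0 fires, +2 burnt)
  fire out at step 10

1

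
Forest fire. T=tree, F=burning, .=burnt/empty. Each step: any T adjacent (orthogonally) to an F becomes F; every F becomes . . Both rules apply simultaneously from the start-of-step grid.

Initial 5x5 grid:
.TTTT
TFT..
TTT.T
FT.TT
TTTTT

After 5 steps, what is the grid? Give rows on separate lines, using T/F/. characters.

Step 1: 7 trees catch fire, 2 burn out
  .FTTT
  F.F..
  FFT.T
  .F.TT
  FTTTT
Step 2: 3 trees catch fire, 7 burn out
  ..FTT
  .....
  ..F.T
  ...TT
  .FTTT
Step 3: 2 trees catch fire, 3 burn out
  ...FT
  .....
  ....T
  ...TT
  ..FTT
Step 4: 2 trees catch fire, 2 burn out
  ....F
  .....
  ....T
  ...TT
  ...FT
Step 5: 2 trees catch fire, 2 burn out
  .....
  .....
  ....T
  ...FT
  ....F

.....
.....
....T
...FT
....F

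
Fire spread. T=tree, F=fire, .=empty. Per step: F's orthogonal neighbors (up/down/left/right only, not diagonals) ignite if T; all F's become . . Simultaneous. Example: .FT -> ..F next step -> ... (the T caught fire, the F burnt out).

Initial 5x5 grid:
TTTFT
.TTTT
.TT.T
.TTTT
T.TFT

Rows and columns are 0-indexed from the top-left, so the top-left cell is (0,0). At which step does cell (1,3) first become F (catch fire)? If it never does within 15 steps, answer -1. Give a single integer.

Step 1: cell (1,3)='F' (+6 fires, +2 burnt)
  -> target ignites at step 1
Step 2: cell (1,3)='.' (+5 fires, +6 burnt)
Step 3: cell (1,3)='.' (+5 fires, +5 burnt)
Step 4: cell (1,3)='.' (+1 fires, +5 burnt)
Step 5: cell (1,3)='.' (+0 fires, +1 burnt)
  fire out at step 5

1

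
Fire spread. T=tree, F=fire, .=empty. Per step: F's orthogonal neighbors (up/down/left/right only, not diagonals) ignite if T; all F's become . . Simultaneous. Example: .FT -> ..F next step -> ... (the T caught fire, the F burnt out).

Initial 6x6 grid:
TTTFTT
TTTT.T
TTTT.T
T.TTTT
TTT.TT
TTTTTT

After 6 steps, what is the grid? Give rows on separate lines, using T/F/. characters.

Step 1: 3 trees catch fire, 1 burn out
  TTF.FT
  TTTF.T
  TTTT.T
  T.TTTT
  TTT.TT
  TTTTTT
Step 2: 4 trees catch fire, 3 burn out
  TF...F
  TTF..T
  TTTF.T
  T.TTTT
  TTT.TT
  TTTTTT
Step 3: 5 trees catch fire, 4 burn out
  F.....
  TF...F
  TTF..T
  T.TFTT
  TTT.TT
  TTTTTT
Step 4: 5 trees catch fire, 5 burn out
  ......
  F.....
  TF...F
  T.F.FT
  TTT.TT
  TTTTTT
Step 5: 4 trees catch fire, 5 burn out
  ......
  ......
  F.....
  T....F
  TTF.FT
  TTTTTT
Step 6: 5 trees catch fire, 4 burn out
  ......
  ......
  ......
  F.....
  TF...F
  TTFTFT

......
......
......
F.....
TF...F
TTFTFT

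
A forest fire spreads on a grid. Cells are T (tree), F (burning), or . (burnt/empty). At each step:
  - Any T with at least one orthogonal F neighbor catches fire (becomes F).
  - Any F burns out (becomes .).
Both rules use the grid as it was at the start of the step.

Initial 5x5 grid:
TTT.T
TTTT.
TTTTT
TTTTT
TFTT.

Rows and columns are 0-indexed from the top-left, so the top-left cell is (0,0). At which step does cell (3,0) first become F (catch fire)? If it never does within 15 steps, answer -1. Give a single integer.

Step 1: cell (3,0)='T' (+3 fires, +1 burnt)
Step 2: cell (3,0)='F' (+4 fires, +3 burnt)
  -> target ignites at step 2
Step 3: cell (3,0)='.' (+4 fires, +4 burnt)
Step 4: cell (3,0)='.' (+5 fires, +4 burnt)
Step 5: cell (3,0)='.' (+4 fires, +5 burnt)
Step 6: cell (3,0)='.' (+0 fires, +4 burnt)
  fire out at step 6

2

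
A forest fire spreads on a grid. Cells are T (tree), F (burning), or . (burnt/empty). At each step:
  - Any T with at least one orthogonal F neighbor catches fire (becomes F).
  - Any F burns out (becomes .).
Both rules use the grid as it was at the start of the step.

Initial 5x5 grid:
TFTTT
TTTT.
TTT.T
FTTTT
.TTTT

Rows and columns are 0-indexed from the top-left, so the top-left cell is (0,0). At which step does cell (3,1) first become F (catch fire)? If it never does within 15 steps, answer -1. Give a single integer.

Step 1: cell (3,1)='F' (+5 fires, +2 burnt)
  -> target ignites at step 1
Step 2: cell (3,1)='.' (+6 fires, +5 burnt)
Step 3: cell (3,1)='.' (+5 fires, +6 burnt)
Step 4: cell (3,1)='.' (+2 fires, +5 burnt)
Step 5: cell (3,1)='.' (+2 fires, +2 burnt)
Step 6: cell (3,1)='.' (+0 fires, +2 burnt)
  fire out at step 6

1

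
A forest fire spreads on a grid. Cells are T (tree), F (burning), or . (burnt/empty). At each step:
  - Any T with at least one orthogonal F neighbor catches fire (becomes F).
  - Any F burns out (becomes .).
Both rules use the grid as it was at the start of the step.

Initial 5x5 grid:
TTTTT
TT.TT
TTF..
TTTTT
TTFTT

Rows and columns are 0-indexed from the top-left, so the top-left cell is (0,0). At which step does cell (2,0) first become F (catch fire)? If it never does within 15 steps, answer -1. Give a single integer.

Step 1: cell (2,0)='T' (+4 fires, +2 burnt)
Step 2: cell (2,0)='F' (+6 fires, +4 burnt)
  -> target ignites at step 2
Step 3: cell (2,0)='.' (+4 fires, +6 burnt)
Step 4: cell (2,0)='.' (+2 fires, +4 burnt)
Step 5: cell (2,0)='.' (+1 fires, +2 burnt)
Step 6: cell (2,0)='.' (+2 fires, +1 burnt)
Step 7: cell (2,0)='.' (+1 fires, +2 burnt)
Step 8: cell (2,0)='.' (+0 fires, +1 burnt)
  fire out at step 8

2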